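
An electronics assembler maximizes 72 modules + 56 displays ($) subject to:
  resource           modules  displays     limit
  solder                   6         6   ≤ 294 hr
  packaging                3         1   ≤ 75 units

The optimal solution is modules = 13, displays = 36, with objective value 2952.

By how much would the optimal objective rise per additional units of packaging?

Check each constraint at x*: solder 294/294 (tight); packaging 75/75 (tight).
The binding rows give the dual system: 6·y_solder + 3·y_packaging = 72 and 6·y_solder + 1·y_packaging = 56.
This yields shadow prices y_solder = 8, y_packaging = 8.
Shadow price of packaging = 8.

8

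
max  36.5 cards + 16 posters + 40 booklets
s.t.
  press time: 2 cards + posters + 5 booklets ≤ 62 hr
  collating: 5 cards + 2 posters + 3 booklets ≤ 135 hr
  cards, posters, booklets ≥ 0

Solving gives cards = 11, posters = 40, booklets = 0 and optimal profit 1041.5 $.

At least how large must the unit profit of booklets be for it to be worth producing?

48.5

At the optimum: press time uses 62 of 62 (binding); collating uses 135 of 135 (binding).
Dual feasibility on the basic columns requires 2·y_press time + 5·y_collating = 36.5, 1·y_press time + 2·y_collating = 16.
This yields shadow prices y_press time = 7, y_collating = 4.5.
booklets enters the basis when its profit ≥ yᵀa₃ = 7·5 + 4.5·3 = 48.5.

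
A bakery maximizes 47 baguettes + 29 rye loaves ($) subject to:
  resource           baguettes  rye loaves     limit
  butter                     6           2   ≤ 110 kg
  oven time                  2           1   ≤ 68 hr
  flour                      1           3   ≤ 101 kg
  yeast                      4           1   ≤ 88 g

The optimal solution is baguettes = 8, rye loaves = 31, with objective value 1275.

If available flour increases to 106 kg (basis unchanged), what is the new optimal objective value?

Binding: butter and flour. Non-binding: oven time (21 unused), yeast (25 unused).
Slack constraints have shadow price 0 (complementary slackness).
Dual feasibility on the basic columns requires 6·y_butter + 1·y_flour = 47, 2·y_butter + 3·y_flour = 29.
This yields shadow prices y_butter = 7, y_flour = 5.
Δz = y_flour·Δb = 5 × (5) = 25, so new z* = 1275 + 25 = 1300.

1300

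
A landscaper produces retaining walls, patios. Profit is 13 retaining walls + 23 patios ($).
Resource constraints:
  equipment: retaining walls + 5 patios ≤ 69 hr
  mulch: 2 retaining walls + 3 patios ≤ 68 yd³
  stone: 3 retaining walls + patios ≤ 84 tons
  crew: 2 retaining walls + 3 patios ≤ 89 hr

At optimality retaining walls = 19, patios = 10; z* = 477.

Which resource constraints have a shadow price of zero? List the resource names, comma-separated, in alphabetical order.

equipment: 69/69 (binding)
mulch: 68/68 (binding)
stone: 67/84 (slack 17)
crew: 68/89 (slack 21)
By complementary slackness, a constraint with positive slack has shadow price 0 → crew, stone.

crew, stone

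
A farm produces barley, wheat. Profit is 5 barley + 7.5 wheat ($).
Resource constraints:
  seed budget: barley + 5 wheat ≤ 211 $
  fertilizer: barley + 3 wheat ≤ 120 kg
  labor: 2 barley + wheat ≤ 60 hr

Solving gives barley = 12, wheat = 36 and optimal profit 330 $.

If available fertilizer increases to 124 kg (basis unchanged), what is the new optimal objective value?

338

At the optimum: seed budget uses 192 of 211 (slack = 19); fertilizer uses 120 of 120 (binding); labor uses 60 of 60 (binding).
Slack constraints have shadow price 0 (complementary slackness).
From A_Bᵀ y = c: 1·y_fertilizer + 2·y_labor = 5; 3·y_fertilizer + 1·y_labor = 7.5.
Solving: y_fertilizer = 2, y_labor = 1.5.
Δz = y_fertilizer·Δb = 2 × (4) = 8, so new z* = 330 + 8 = 338.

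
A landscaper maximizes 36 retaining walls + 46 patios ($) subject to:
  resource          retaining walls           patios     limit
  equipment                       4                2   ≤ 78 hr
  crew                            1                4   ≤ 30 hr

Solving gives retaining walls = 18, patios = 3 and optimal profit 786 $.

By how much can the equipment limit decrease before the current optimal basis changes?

63

Binding constraints: equipment, crew. The basis is B = [[4,2],[1,4]] with det 14.
Per unit decrease in equipment, x* moves by d = (-0.2857, 0.0714).
The basis stays optimal until retaining walls reaches 0; allowable decrease = 63 hr.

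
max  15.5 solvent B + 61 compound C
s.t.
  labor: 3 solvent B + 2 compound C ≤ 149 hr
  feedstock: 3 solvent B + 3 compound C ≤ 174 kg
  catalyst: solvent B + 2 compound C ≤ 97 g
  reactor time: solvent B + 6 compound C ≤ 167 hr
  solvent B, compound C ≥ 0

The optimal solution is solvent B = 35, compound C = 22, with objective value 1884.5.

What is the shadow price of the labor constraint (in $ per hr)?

Binding: labor and reactor time. Non-binding: feedstock (3 unused), catalyst (18 unused).
Since feedstock, catalyst are not tight, their duals are 0.
From A_Bᵀ y = c: 3·y_labor + 1·y_reactor time = 15.5; 2·y_labor + 6·y_reactor time = 61.
→ y_labor = 2 and y_reactor time = 9.5.
Shadow price of labor = 2.

2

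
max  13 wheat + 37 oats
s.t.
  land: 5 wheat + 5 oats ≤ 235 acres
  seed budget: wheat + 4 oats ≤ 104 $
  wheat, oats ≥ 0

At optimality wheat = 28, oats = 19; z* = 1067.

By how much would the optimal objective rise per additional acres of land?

At the optimum: land uses 235 of 235 (binding); seed budget uses 104 of 104 (binding).
The binding rows give the dual system: 5·y_land + 1·y_seed budget = 13 and 5·y_land + 4·y_seed budget = 37.
This yields shadow prices y_land = 1, y_seed budget = 8.
Shadow price of land = 1.

1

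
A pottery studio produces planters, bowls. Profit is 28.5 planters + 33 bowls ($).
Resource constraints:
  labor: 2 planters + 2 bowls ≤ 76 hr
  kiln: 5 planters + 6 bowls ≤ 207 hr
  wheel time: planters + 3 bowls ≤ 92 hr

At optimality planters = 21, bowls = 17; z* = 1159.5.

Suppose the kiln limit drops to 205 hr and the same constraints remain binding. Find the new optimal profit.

At the optimum: labor uses 76 of 76 (binding); kiln uses 207 of 207 (binding); wheel time uses 72 of 92 (slack = 20).
By complementary slackness, y = 0 for the non-binding constraint.
Dual feasibility on the basic columns requires 2·y_labor + 5·y_kiln = 28.5, 2·y_labor + 6·y_kiln = 33.
→ y_labor = 3 and y_kiln = 4.5.
Δz = y_kiln·Δb = 4.5 × (-2) = -9, so new z* = 1159.5 − 9 = 1150.5.

1150.5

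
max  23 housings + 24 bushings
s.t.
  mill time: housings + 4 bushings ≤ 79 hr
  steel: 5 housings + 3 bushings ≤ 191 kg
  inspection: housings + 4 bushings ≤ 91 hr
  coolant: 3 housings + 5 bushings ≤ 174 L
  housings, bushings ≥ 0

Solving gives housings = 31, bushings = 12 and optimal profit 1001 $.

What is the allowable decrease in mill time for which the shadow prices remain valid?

40.8

Binding constraints: mill time, steel. The basis is B = [[1,4],[5,3]] with det -17.
Per unit decrease in mill time, x* moves by d = (0.1765, -0.2941).
The basis stays optimal until bushings reaches 0; allowable decrease = 40.8 hr.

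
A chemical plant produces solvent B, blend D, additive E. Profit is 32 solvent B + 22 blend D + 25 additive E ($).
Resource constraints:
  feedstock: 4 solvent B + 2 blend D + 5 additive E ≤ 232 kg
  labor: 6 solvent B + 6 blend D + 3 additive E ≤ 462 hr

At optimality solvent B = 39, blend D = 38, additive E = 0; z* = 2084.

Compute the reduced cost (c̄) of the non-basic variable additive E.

-6

Both feedstock and labor are binding at x*.
From A_Bᵀ y = c: 4·y_feedstock + 6·y_labor = 32; 2·y_feedstock + 6·y_labor = 22.
This yields shadow prices y_feedstock = 5, y_labor = 2.
Reduced cost of additive E: c₃ − yᵀa₃ = 25 − (5·5 + 2·3) = 25 − 31 = -6.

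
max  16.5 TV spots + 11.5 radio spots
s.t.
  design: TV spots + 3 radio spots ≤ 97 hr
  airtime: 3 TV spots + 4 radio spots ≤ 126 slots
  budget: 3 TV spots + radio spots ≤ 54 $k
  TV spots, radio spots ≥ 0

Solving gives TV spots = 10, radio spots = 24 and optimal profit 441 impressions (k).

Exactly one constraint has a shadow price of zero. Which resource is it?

design: 82/97 (slack 15)
airtime: 126/126 (binding)
budget: 54/54 (binding)
By complementary slackness, a constraint with positive slack has shadow price 0 → design.

design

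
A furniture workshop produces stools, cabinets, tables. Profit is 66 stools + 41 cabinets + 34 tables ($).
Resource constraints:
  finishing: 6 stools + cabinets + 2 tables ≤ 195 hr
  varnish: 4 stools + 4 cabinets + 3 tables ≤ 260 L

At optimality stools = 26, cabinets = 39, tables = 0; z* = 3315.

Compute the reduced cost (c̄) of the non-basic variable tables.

At the optimum: finishing uses 195 of 195 (binding); varnish uses 260 of 260 (binding).
Dual feasibility on the basic columns requires 6·y_finishing + 4·y_varnish = 66, 1·y_finishing + 4·y_varnish = 41.
→ y_finishing = 5 and y_varnish = 9.
Reduced cost of tables: c₃ − yᵀa₃ = 34 − (5·2 + 9·3) = 34 − 37 = -3.

-3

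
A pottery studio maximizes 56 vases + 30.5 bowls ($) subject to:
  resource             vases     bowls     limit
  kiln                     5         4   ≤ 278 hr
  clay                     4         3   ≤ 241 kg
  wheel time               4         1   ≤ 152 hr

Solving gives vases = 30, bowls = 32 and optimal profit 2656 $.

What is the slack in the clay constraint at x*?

25

clay used = 4·30 + 3·32 = 216; slack = 241 − 216 = 25.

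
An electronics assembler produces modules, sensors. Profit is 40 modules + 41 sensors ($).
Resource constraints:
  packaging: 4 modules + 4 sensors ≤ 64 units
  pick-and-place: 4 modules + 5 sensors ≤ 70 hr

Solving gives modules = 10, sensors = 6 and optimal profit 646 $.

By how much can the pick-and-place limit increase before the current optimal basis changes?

Binding constraints: packaging, pick-and-place. The basis is B = [[4,4],[4,5]] with det 4.
Per unit increase in pick-and-place, x* moves by d = (-1, 1).
The basis stays optimal until modules reaches 0; allowable increase = 10 hr.

10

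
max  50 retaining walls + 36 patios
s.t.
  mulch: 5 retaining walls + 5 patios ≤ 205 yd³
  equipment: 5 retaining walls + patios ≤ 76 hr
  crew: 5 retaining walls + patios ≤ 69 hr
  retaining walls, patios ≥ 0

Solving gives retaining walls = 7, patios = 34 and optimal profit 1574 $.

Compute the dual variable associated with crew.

Binding: mulch and crew. Non-binding: equipment (7 unused).
Since equipment is not tight, its dual is 0.
Dual feasibility on the basic columns requires 5·y_mulch + 5·y_crew = 50, 5·y_mulch + 1·y_crew = 36.
Solving: y_mulch = 6.5, y_crew = 3.5.
Shadow price of crew = 3.5.

3.5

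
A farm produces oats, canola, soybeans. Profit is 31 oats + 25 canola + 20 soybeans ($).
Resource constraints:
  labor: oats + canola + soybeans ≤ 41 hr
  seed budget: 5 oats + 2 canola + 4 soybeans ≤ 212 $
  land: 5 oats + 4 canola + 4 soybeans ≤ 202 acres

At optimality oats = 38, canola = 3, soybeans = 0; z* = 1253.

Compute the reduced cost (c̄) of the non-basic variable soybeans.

-5

Check each constraint at x*: labor 41/41 (tight); seed budget 196/212 (slack 16); land 202/202 (tight).
Slack constraints have shadow price 0 (complementary slackness).
From A_Bᵀ y = c: 1·y_labor + 5·y_land = 31; 1·y_labor + 4·y_land = 25.
Solving: y_labor = 1, y_land = 6.
Reduced cost of soybeans: c₃ − yᵀa₃ = 20 − (1·1 + 6·4) = 20 − 25 = -5.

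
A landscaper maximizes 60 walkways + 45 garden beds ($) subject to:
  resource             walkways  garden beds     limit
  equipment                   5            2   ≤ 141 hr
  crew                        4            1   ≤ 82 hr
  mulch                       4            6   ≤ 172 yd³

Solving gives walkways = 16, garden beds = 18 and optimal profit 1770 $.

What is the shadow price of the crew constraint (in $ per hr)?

9

Binding: crew and mulch. Non-binding: equipment (25 unused).
Slack constraints have shadow price 0 (complementary slackness).
Dual feasibility on the basic columns requires 4·y_crew + 4·y_mulch = 60, 1·y_crew + 6·y_mulch = 45.
→ y_crew = 9 and y_mulch = 6.
Shadow price of crew = 9.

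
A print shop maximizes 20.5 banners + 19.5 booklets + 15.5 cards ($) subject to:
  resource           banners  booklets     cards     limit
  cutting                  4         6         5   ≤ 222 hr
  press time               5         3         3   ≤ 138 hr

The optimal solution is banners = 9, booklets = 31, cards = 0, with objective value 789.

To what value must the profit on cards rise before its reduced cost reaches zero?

Both cutting and press time are binding at x*.
The binding rows give the dual system: 4·y_cutting + 5·y_press time = 20.5 and 6·y_cutting + 3·y_press time = 19.5.
→ y_cutting = 2 and y_press time = 2.5.
cards enters the basis when its profit ≥ yᵀa₃ = 2·5 + 2.5·3 = 17.5.

17.5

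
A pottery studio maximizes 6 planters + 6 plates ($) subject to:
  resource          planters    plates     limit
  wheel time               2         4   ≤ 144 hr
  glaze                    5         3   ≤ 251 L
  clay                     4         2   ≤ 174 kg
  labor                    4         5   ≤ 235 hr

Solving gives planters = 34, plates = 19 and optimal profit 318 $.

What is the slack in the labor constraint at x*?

labor used = 4·34 + 5·19 = 231; slack = 235 − 231 = 4.

4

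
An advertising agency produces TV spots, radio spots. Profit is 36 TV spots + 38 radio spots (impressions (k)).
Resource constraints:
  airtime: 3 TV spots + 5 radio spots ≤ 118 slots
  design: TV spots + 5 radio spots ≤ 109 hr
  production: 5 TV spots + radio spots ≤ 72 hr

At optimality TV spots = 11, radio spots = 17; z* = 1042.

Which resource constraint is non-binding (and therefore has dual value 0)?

airtime: 118/118 (binding)
design: 96/109 (slack 13)
production: 72/72 (binding)
By complementary slackness, a constraint with positive slack has shadow price 0 → design.

design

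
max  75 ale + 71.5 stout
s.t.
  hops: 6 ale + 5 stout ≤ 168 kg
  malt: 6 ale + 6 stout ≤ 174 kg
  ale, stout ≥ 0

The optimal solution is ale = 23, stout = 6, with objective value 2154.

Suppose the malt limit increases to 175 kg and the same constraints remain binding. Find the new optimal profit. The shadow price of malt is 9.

Δb = 1, so new z* = 2154 + (9)·(1) = 2154 + 9 = 2163.

2163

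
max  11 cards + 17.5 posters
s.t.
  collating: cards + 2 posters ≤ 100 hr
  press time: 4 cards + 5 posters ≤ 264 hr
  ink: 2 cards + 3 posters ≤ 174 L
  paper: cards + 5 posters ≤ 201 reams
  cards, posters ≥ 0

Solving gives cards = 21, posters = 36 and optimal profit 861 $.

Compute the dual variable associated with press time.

Binding: press time and paper. Non-binding: collating (7 unused), ink (24 unused).
By complementary slackness, y = 0 for the non-binding constraints.
The binding rows give the dual system: 4·y_press time + 1·y_paper = 11 and 5·y_press time + 5·y_paper = 17.5.
→ y_press time = 2.5 and y_paper = 1.
Shadow price of press time = 2.5.

2.5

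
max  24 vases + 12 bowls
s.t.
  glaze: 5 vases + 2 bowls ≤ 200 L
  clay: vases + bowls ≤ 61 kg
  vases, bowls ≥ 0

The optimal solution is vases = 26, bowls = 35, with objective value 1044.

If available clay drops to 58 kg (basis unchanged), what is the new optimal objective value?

Both glaze and clay are binding at x*.
From A_Bᵀ y = c: 5·y_glaze + 1·y_clay = 24; 2·y_glaze + 1·y_clay = 12.
This yields shadow prices y_glaze = 4, y_clay = 4.
Δz = y_clay·Δb = 4 × (-3) = -12, so new z* = 1044 − 12 = 1032.

1032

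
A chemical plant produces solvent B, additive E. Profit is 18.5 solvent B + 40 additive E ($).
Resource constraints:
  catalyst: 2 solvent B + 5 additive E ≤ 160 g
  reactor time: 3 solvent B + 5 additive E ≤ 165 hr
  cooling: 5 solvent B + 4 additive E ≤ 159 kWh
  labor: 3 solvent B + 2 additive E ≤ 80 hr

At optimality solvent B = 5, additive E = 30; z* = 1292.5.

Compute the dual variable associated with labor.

At the optimum: catalyst uses 160 of 160 (binding); reactor time uses 165 of 165 (binding); cooling uses 145 of 159 (slack = 14); labor uses 75 of 80 (slack = 5).
Slack constraints have shadow price 0 (complementary slackness).
The binding rows give the dual system: 2·y_catalyst + 3·y_reactor time = 18.5 and 5·y_catalyst + 5·y_reactor time = 40.
This yields shadow prices y_catalyst = 5.5, y_reactor time = 2.5.
Shadow price of labor = 0.

0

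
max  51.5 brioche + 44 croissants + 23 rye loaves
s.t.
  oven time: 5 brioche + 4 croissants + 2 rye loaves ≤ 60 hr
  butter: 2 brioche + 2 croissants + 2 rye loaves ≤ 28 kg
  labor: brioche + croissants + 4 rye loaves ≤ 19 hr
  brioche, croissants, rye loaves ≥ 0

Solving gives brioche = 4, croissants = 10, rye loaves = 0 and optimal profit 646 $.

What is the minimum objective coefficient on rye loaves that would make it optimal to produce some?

29

At the optimum: oven time uses 60 of 60 (binding); butter uses 28 of 28 (binding); labor uses 14 of 19 (slack = 5).
Slack constraints have shadow price 0 (complementary slackness).
The binding rows give the dual system: 5·y_oven time + 2·y_butter = 51.5 and 4·y_oven time + 2·y_butter = 44.
This yields shadow prices y_oven time = 7.5, y_butter = 7.
rye loaves enters the basis when its profit ≥ yᵀa₃ = 7.5·2 + 7·2 = 29.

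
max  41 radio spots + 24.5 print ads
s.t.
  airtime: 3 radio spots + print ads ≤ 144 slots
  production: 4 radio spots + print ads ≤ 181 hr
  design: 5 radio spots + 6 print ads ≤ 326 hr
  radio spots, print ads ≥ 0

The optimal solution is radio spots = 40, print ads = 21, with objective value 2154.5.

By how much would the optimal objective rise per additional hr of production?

Binding: production and design. Non-binding: airtime (3 unused).
Since airtime is not tight, its dual is 0.
Dual feasibility on the basic columns requires 4·y_production + 5·y_design = 41, 1·y_production + 6·y_design = 24.5.
→ y_production = 6.5 and y_design = 3.
Shadow price of production = 6.5.

6.5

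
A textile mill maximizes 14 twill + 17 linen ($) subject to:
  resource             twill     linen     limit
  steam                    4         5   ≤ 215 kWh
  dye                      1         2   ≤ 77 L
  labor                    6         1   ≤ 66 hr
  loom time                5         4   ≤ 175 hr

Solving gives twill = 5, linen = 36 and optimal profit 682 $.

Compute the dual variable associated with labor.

1

Check each constraint at x*: steam 200/215 (slack 15); dye 77/77 (tight); labor 66/66 (tight); loom time 169/175 (slack 6).
Since steam, loom time are not tight, their duals are 0.
Dual feasibility on the basic columns requires 1·y_dye + 6·y_labor = 14, 2·y_dye + 1·y_labor = 17.
Solving: y_dye = 8, y_labor = 1.
Shadow price of labor = 1.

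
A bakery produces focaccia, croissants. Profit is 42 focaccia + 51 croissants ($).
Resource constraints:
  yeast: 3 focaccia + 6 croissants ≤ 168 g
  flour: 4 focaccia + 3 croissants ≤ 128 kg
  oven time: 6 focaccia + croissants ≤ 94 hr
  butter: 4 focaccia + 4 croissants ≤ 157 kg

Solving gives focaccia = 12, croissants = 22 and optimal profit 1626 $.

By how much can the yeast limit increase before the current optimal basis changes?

Binding constraints: yeast, oven time. The basis is B = [[3,6],[6,1]] with det -33.
Per unit increase in yeast, x* moves by d = (-0.0303, 0.1818).
The basis stays optimal until flour becomes binding; allowable increase = 33 g.

33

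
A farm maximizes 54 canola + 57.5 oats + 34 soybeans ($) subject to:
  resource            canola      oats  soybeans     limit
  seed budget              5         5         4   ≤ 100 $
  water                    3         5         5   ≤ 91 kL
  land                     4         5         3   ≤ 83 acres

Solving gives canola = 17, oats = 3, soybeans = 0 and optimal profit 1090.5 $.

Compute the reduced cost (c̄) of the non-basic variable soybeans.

-8.5

Binding: seed budget and land. Non-binding: water (25 unused).
Slack constraints have shadow price 0 (complementary slackness).
From A_Bᵀ y = c: 5·y_seed budget + 4·y_land = 54; 5·y_seed budget + 5·y_land = 57.5.
Solving: y_seed budget = 8, y_land = 3.5.
Reduced cost of soybeans: c₃ − yᵀa₃ = 34 − (8·4 + 3.5·3) = 34 − 42.5 = -8.5.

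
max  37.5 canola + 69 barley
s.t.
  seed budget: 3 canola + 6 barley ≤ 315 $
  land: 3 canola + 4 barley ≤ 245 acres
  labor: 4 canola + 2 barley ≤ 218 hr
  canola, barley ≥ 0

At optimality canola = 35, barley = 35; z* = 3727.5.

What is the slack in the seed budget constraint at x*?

0

seed budget used = 3·35 + 6·35 = 315; slack = 315 − 315 = 0.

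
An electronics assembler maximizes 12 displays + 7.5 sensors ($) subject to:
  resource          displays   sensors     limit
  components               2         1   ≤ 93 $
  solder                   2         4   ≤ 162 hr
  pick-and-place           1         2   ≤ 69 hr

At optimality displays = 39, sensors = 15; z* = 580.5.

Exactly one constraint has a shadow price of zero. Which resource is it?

solder

components: 93/93 (binding)
solder: 138/162 (slack 24)
pick-and-place: 69/69 (binding)
By complementary slackness, a constraint with positive slack has shadow price 0 → solder.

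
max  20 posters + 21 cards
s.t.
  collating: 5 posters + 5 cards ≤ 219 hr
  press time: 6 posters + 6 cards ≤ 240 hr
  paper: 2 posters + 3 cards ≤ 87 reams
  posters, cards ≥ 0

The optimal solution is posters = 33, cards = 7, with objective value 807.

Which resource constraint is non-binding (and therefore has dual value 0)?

collating: 200/219 (slack 19)
press time: 240/240 (binding)
paper: 87/87 (binding)
By complementary slackness, a constraint with positive slack has shadow price 0 → collating.

collating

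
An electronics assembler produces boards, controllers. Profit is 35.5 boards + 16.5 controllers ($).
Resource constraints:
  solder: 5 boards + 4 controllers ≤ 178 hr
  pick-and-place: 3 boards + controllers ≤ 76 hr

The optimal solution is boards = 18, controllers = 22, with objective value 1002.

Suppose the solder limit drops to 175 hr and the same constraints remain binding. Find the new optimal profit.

996

Both solder and pick-and-place are binding at x*.
The binding rows give the dual system: 5·y_solder + 3·y_pick-and-place = 35.5 and 4·y_solder + 1·y_pick-and-place = 16.5.
This yields shadow prices y_solder = 2, y_pick-and-place = 8.5.
Δz = y_solder·Δb = 2 × (-3) = -6, so new z* = 1002 − 6 = 996.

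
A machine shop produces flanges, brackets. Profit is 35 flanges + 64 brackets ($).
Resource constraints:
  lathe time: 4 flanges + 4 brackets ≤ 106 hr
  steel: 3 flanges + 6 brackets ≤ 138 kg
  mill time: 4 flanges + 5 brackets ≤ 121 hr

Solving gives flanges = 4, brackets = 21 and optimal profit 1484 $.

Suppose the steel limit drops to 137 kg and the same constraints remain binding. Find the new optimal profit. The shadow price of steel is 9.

1475

Δb = -1, so new z* = 1484 + (9)·(-1) = 1484 − 9 = 1475.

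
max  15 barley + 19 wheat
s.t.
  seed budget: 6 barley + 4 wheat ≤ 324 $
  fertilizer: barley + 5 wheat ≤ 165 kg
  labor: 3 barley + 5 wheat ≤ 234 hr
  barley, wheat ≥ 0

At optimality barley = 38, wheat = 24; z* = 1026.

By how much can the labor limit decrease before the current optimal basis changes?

72

Binding constraints: seed budget, labor. The basis is B = [[6,4],[3,5]] with det 18.
Per unit decrease in labor, x* moves by d = (0.2222, -0.3333).
The basis stays optimal until wheat reaches 0; allowable decrease = 72 hr.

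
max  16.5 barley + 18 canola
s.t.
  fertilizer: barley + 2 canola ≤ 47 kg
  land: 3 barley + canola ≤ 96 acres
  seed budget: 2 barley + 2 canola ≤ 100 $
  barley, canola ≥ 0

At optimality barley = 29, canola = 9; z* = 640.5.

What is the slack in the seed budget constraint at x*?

seed budget used = 2·29 + 2·9 = 76; slack = 100 − 76 = 24.

24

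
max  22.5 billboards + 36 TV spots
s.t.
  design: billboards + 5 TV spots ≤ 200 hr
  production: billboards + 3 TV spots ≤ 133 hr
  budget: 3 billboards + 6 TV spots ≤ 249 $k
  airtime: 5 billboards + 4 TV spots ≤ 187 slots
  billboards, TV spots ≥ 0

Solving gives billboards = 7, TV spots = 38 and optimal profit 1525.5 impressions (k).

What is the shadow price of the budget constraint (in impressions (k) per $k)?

5

Check each constraint at x*: design 197/200 (slack 3); production 121/133 (slack 12); budget 249/249 (tight); airtime 187/187 (tight).
Since design, production are not tight, their duals are 0.
From A_Bᵀ y = c: 3·y_budget + 5·y_airtime = 22.5; 6·y_budget + 4·y_airtime = 36.
→ y_budget = 5 and y_airtime = 1.5.
Shadow price of budget = 5.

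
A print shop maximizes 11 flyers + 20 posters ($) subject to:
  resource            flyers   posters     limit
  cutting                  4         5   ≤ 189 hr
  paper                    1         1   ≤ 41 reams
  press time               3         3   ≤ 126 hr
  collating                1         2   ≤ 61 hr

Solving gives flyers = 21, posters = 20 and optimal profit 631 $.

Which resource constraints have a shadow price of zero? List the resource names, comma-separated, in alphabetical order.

cutting, press time

cutting: 184/189 (slack 5)
paper: 41/41 (binding)
press time: 123/126 (slack 3)
collating: 61/61 (binding)
By complementary slackness, a constraint with positive slack has shadow price 0 → cutting, press time.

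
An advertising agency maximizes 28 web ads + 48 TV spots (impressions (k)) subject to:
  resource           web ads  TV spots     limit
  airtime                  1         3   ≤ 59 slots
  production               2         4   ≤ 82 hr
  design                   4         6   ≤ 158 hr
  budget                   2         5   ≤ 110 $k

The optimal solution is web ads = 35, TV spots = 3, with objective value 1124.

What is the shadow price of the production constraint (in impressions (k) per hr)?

At the optimum: airtime uses 44 of 59 (slack = 15); production uses 82 of 82 (binding); design uses 158 of 158 (binding); budget uses 85 of 110 (slack = 25).
By complementary slackness, y = 0 for the non-binding constraints.
From A_Bᵀ y = c: 2·y_production + 4·y_design = 28; 4·y_production + 6·y_design = 48.
Solving: y_production = 6, y_design = 4.
Shadow price of production = 6.

6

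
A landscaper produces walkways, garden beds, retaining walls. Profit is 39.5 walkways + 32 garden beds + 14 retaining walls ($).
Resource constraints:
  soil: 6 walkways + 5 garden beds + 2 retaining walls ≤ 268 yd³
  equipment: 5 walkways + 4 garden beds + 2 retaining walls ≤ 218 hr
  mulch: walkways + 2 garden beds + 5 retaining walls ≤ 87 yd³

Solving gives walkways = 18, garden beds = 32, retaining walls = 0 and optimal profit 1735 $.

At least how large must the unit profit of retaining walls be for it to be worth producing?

Check each constraint at x*: soil 268/268 (tight); equipment 218/218 (tight); mulch 82/87 (slack 5).
Since mulch is not tight, its dual is 0.
Dual feasibility on the basic columns requires 6·y_soil + 5·y_equipment = 39.5, 5·y_soil + 4·y_equipment = 32.
This yields shadow prices y_soil = 2, y_equipment = 5.5.
retaining walls enters the basis when its profit ≥ yᵀa₃ = 2·2 + 5.5·2 = 15.

15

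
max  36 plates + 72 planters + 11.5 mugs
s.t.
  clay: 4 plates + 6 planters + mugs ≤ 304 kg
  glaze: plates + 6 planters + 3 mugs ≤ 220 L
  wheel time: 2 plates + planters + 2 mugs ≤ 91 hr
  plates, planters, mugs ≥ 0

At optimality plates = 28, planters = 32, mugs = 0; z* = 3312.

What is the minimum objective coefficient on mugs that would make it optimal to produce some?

Check each constraint at x*: clay 304/304 (tight); glaze 220/220 (tight); wheel time 88/91 (slack 3).
Slack constraints have shadow price 0 (complementary slackness).
Dual feasibility on the basic columns requires 4·y_clay + 1·y_glaze = 36, 6·y_clay + 6·y_glaze = 72.
→ y_clay = 8 and y_glaze = 4.
mugs enters the basis when its profit ≥ yᵀa₃ = 8·1 + 4·3 = 20.

20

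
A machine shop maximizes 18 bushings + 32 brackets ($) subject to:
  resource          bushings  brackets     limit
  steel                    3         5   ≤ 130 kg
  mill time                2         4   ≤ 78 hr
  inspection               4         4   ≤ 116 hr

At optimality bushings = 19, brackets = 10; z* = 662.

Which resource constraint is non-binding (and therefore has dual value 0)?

steel: 107/130 (slack 23)
mill time: 78/78 (binding)
inspection: 116/116 (binding)
By complementary slackness, a constraint with positive slack has shadow price 0 → steel.

steel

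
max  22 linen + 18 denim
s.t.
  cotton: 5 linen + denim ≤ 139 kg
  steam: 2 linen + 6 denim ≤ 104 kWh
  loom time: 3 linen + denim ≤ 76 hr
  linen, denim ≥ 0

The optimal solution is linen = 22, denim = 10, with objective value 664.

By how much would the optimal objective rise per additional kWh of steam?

Binding: steam and loom time. Non-binding: cotton (19 unused).
By complementary slackness, y = 0 for the non-binding constraint.
The binding rows give the dual system: 2·y_steam + 3·y_loom time = 22 and 6·y_steam + 1·y_loom time = 18.
→ y_steam = 2 and y_loom time = 6.
Shadow price of steam = 2.

2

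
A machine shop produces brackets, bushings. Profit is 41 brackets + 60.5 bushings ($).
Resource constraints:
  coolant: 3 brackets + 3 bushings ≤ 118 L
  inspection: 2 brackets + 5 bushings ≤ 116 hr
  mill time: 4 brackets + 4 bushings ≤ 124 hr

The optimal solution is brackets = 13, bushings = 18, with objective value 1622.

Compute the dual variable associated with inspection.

6.5

Binding: inspection and mill time. Non-binding: coolant (25 unused).
Slack constraints have shadow price 0 (complementary slackness).
From A_Bᵀ y = c: 2·y_inspection + 4·y_mill time = 41; 5·y_inspection + 4·y_mill time = 60.5.
→ y_inspection = 6.5 and y_mill time = 7.
Shadow price of inspection = 6.5.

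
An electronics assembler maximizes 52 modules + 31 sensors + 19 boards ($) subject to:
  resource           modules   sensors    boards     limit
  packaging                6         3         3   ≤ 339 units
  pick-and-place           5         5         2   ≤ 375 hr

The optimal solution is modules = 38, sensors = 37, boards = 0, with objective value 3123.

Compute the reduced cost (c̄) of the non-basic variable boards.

-6

At the optimum: packaging uses 339 of 339 (binding); pick-and-place uses 375 of 375 (binding).
Dual feasibility on the basic columns requires 6·y_packaging + 5·y_pick-and-place = 52, 3·y_packaging + 5·y_pick-and-place = 31.
Solving: y_packaging = 7, y_pick-and-place = 2.
Reduced cost of boards: c₃ − yᵀa₃ = 19 − (7·3 + 2·2) = 19 − 25 = -6.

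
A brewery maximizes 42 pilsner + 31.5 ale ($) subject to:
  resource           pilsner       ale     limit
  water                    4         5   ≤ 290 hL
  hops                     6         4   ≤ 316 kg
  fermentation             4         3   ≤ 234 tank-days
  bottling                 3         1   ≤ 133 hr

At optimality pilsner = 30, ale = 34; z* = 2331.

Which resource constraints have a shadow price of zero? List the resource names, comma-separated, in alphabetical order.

water: 290/290 (binding)
hops: 316/316 (binding)
fermentation: 222/234 (slack 12)
bottling: 124/133 (slack 9)
By complementary slackness, a constraint with positive slack has shadow price 0 → bottling, fermentation.

bottling, fermentation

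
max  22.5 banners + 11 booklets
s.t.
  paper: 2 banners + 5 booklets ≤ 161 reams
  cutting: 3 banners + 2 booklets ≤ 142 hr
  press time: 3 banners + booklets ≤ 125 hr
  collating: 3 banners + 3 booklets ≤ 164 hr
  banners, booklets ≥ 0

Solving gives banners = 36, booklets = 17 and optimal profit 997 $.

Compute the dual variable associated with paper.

Binding: cutting and press time. Non-binding: paper (4 unused), collating (5 unused).
Since paper, collating are not tight, their duals are 0.
Dual feasibility on the basic columns requires 3·y_cutting + 3·y_press time = 22.5, 2·y_cutting + 1·y_press time = 11.
Solving: y_cutting = 3.5, y_press time = 4.
Shadow price of paper = 0.

0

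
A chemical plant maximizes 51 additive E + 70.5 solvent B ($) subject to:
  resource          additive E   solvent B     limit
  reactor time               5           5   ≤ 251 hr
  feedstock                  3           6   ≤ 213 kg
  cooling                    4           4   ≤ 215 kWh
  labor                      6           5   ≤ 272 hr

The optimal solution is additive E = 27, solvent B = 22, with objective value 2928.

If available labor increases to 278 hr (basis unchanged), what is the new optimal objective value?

Check each constraint at x*: reactor time 245/251 (slack 6); feedstock 213/213 (tight); cooling 196/215 (slack 19); labor 272/272 (tight).
Since reactor time, cooling are not tight, their duals are 0.
The binding rows give the dual system: 3·y_feedstock + 6·y_labor = 51 and 6·y_feedstock + 5·y_labor = 70.5.
Solving: y_feedstock = 8, y_labor = 4.5.
Δz = y_labor·Δb = 4.5 × (6) = 27, so new z* = 2928 + 27 = 2955.

2955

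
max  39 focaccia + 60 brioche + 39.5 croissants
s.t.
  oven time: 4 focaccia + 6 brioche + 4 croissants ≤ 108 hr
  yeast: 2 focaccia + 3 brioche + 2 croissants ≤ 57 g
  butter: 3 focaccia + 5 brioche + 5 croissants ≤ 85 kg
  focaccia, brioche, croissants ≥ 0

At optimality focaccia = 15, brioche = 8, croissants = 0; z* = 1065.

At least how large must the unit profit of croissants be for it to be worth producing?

45

Check each constraint at x*: oven time 108/108 (tight); yeast 54/57 (slack 3); butter 85/85 (tight).
Slack constraints have shadow price 0 (complementary slackness).
The binding rows give the dual system: 4·y_oven time + 3·y_butter = 39 and 6·y_oven time + 5·y_butter = 60.
Solving: y_oven time = 7.5, y_butter = 3.
croissants enters the basis when its profit ≥ yᵀa₃ = 7.5·4 + 3·5 = 45.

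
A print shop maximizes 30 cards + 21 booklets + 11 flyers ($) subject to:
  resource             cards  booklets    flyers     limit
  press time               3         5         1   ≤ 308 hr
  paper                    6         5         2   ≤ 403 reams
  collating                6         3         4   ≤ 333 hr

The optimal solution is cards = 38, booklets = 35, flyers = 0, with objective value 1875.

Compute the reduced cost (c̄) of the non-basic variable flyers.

At the optimum: press time uses 289 of 308 (slack = 19); paper uses 403 of 403 (binding); collating uses 333 of 333 (binding).
By complementary slackness, y = 0 for the non-binding constraint.
From A_Bᵀ y = c: 6·y_paper + 6·y_collating = 30; 5·y_paper + 3·y_collating = 21.
This yields shadow prices y_paper = 3, y_collating = 2.
Reduced cost of flyers: c₃ − yᵀa₃ = 11 − (3·2 + 2·4) = 11 − 14 = -3.

-3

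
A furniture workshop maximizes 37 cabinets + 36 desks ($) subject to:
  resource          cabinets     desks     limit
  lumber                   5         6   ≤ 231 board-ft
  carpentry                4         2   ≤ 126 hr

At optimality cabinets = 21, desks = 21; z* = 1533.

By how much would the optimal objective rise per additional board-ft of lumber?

5

At the optimum: lumber uses 231 of 231 (binding); carpentry uses 126 of 126 (binding).
From A_Bᵀ y = c: 5·y_lumber + 4·y_carpentry = 37; 6·y_lumber + 2·y_carpentry = 36.
Solving: y_lumber = 5, y_carpentry = 3.
Shadow price of lumber = 5.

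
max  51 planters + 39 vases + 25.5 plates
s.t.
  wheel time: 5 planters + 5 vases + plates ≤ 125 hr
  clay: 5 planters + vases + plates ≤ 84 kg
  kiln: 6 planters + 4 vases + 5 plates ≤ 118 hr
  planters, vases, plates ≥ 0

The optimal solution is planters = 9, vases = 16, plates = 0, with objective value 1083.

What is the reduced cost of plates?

Binding: wheel time and kiln. Non-binding: clay (23 unused).
Slack constraints have shadow price 0 (complementary slackness).
The binding rows give the dual system: 5·y_wheel time + 6·y_kiln = 51 and 5·y_wheel time + 4·y_kiln = 39.
Solving: y_wheel time = 3, y_kiln = 6.
Reduced cost of plates: c₃ − yᵀa₃ = 25.5 − (3·1 + 6·5) = 25.5 − 33 = -7.5.

-7.5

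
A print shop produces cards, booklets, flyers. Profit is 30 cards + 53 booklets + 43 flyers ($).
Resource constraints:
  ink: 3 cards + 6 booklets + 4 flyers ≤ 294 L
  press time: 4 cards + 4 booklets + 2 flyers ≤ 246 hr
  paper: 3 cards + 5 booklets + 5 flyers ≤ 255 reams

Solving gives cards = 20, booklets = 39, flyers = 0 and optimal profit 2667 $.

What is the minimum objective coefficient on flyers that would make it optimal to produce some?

47

At the optimum: ink uses 294 of 294 (binding); press time uses 236 of 246 (slack = 10); paper uses 255 of 255 (binding).
Slack constraints have shadow price 0 (complementary slackness).
The binding rows give the dual system: 3·y_ink + 3·y_paper = 30 and 6·y_ink + 5·y_paper = 53.
This yields shadow prices y_ink = 3, y_paper = 7.
flyers enters the basis when its profit ≥ yᵀa₃ = 3·4 + 7·5 = 47.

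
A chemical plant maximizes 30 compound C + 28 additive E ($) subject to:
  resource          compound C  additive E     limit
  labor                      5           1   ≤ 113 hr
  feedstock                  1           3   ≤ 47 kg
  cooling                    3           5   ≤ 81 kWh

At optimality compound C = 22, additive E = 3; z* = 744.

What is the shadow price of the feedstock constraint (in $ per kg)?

Binding: labor and cooling. Non-binding: feedstock (16 unused).
By complementary slackness, y = 0 for the non-binding constraint.
Dual feasibility on the basic columns requires 5·y_labor + 3·y_cooling = 30, 1·y_labor + 5·y_cooling = 28.
→ y_labor = 3 and y_cooling = 5.
Shadow price of feedstock = 0.

0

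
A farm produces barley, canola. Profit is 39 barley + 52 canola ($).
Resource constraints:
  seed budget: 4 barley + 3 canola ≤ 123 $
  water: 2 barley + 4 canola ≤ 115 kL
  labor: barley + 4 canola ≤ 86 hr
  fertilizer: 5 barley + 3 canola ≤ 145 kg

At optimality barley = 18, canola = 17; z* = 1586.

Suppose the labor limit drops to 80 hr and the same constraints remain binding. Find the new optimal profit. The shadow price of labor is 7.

Δb = -6, so new z* = 1586 + (7)·(-6) = 1586 − 42 = 1544.

1544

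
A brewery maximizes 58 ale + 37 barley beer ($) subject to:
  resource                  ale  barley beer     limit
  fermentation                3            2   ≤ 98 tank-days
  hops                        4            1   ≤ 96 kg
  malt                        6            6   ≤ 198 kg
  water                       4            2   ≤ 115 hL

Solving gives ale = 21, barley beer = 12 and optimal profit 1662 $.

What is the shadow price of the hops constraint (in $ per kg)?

Binding: hops and malt. Non-binding: fermentation (11 unused), water (7 unused).
Since fermentation, water are not tight, their duals are 0.
Dual feasibility on the basic columns requires 4·y_hops + 6·y_malt = 58, 1·y_hops + 6·y_malt = 37.
Solving: y_hops = 7, y_malt = 5.
Shadow price of hops = 7.

7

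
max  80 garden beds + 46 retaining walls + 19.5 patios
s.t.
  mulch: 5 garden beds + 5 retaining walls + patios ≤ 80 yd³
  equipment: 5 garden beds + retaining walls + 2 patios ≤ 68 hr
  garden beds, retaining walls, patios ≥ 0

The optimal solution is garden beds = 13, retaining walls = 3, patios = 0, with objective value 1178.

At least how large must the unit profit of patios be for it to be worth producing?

24.5

Both mulch and equipment are binding at x*.
Dual feasibility on the basic columns requires 5·y_mulch + 5·y_equipment = 80, 5·y_mulch + 1·y_equipment = 46.
Solving: y_mulch = 7.5, y_equipment = 8.5.
patios enters the basis when its profit ≥ yᵀa₃ = 7.5·1 + 8.5·2 = 24.5.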